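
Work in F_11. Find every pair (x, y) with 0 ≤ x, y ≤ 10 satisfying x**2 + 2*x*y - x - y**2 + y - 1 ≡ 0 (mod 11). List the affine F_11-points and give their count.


Affine F_11-points: {(1, 5), (1, 9), (3, 1), (3, 6), (4, 0), (4, 9), (7, 1), (7, 3), (8, 0), (8, 6), (10, 3), (10, 7)}; count = 12.

For each of the 121 pairs (x, y) ∈ F_11², evaluate f(x, y) mod 11. Record the zeros.
  x = 0: [0↦10, 1↦10, 2↦8, 3↦4, 4↦9, 5↦1, 6↦2, 7↦1, 8↦9, 9↦4, 10↦8]  zeros at y ∈ ∅
  x = 1: [0↦10, 1↦1, 2↦1, 3↦10, 4↦6, 5↦0, 6↦3, 7↦4, 8↦3, 9↦0, 10↦6]  zeros at y ∈ {5, 9}
  x = 2: [0↦1, 1↦5, 2↦7, 3↦7, 4↦5, 5↦1, 6↦6, 7↦9, 8↦10, 9↦9, 10↦6]  zeros at y ∈ ∅
  x = 3: [0↦5, 1↦0, 2↦4, 3↦6, 4↦6, 5↦4, 6↦0, 7↦5, 8↦8, 9↦9, 10↦8]  zeros at y ∈ {1, 6}
  x = 4: [0↦0, 1↦8, 2↦3, 3↦7, 4↦9, 5↦9, 6↦7, 7↦3, 8↦8, 9↦0, 10↦1]  zeros at y ∈ {0, 9}
  x = 5: [0↦8, 1↦7, 2↦4, 3↦10, 4↦3, 5↦5, 6↦5, 7↦3, 8↦10, 9↦4, 10↦7]  zeros at y ∈ ∅
  x = 6: [0↦7, 1↦8, 2↦7, 3↦4, 4↦10, 5↦3, 6↦5, 7↦5, 8↦3, 9↦10, 10↦4]  zeros at y ∈ ∅
  x = 7: [0↦8, 1↦0, 2↦1, 3↦0, 4↦8, 5↦3, 6↦7, 7↦9, 8↦9, 9↦7, 10↦3]  zeros at y ∈ {1, 3}
  x = 8: [0↦0, 1↦5, 2↦8, 3↦9, 4↦8, 5↦5, 6↦0, 7↦4, 8↦6, 9↦6, 10↦4]  zeros at y ∈ {0, 6}
  x = 9: [0↦5, 1↦1, 2↦6, 3↦9, 4↦10, 5↦9, 6↦6, 7↦1, 8↦5, 9↦7, 10↦7]  zeros at y ∈ ∅
  x = 10: [0↦1, 1↦10, 2↦6, 3↦0, 4↦3, 5↦4, 6↦3, 7↦0, 8↦6, 9↦10, 10↦1]  zeros at y ∈ {3, 7}
Collecting zeros: affine points = {(1, 5), (1, 9), (3, 1), (3, 6), (4, 0), (4, 9), (7, 1), (7, 3), (8, 0), (8, 6), (10, 3), (10, 7)}.
Total count |C(F_11)_aff| = 12.


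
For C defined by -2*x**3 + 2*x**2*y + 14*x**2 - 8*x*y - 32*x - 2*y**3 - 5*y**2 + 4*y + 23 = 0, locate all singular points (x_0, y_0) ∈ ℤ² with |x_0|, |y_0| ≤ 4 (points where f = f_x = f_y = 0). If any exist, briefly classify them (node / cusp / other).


Singular points: {(2, -1)}; classification: cusp.

Compute partial derivatives:
  f_x = -6*x**2 + 4*x*y + 28*x - 8*y - 32.
  f_y = 2*x**2 - 8*x - 6*y**2 - 10*y + 4.
Scan x_0 ∈ {−4, ..., 4}. For each x_0, f_y(x_0, y) is a polynomial in y; find its integer roots y ∈ {−4, ..., 4}, then test f_x and f at those candidates.
  x = -4: f_y(-4, y) = -6*y**2 - 10*y + 68; no integer root y with |y| ≤ 4.
  x = -3: f_y(-3, y) = -6*y**2 - 10*y + 46; no integer root y with |y| ≤ 4.
  x = -2: f_y(-2, y) = -6*y**2 - 10*y + 28; no integer root y with |y| ≤ 4.
  x = -1: f_y(-1, y) = -6*y**2 - 10*y + 14; no integer root y with |y| ≤ 4.
  x = 0: f_y(0, y) = -6*y**2 - 10*y + 4; vanishes at y ∈ {-2}. (0, -2): f_x = -16 ≠ 0.
  x = 1: f_y(1, y) = -6*y**2 - 10*y - 2; no integer root y with |y| ≤ 4.
  x = 2: f_y(2, y) = -6*y**2 - 10*y - 4; vanishes at y ∈ {-1}. (2, -1): f_x = 0, f = 0 — SINGULAR.
  x = 3: f_y(3, y) = -6*y**2 - 10*y - 2; no integer root y with |y| ≤ 4.
  x = 4: f_y(4, y) = -6*y**2 - 10*y + 4; vanishes at y ∈ {-2}. (4, -2): f_x = -32 ≠ 0.
Only singular point on the grid: (2, -1).
Classify: substitute x = 2 + u, y = -1 + v and expand: f = -2*u**3 + 2*u**2*v - 2*v**3 + v**2.
No constant or linear terms (consistent with a singular point). Quadratic part: v**2. Cubic part: -2*u**3 + 2*u**2*v - 2*v**3.
The quadratic part v**2 is a perfect square, so there is a single (double) tangent line v = 0, i.e. y = -1. Restricting the cubic part to that line (v = 0) leaves -2*u**3 ≠ 0, so f is not divisible by v and the branch is v² ≈ 2*u**3 to lowest order — this is a cusp.
Classification: cusp.


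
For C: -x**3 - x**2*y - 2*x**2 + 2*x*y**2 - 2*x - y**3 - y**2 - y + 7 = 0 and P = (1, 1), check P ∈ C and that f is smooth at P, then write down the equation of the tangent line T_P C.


Tangent line at P: -9*x - 3*y + 12 = 0.

Step 1: f(1, 1) = 0, so P lies on C.
Step 2: partial derivatives
  f_x(x, y) = -3*x**2 - 2*x*y - 4*x + 2*y**2 - 2, f_y(x, y) = -x**2 + 4*x*y - 3*y**2 - 2*y - 1.
  f_x(P) = -9, f_y(P) = -3 (gradient nonzero, so P is smooth).
Step 3: tangent line at P: -9·(x − 1) + -3·(y − 1) = 0.
Expanding: -9*x - 3*y + 12 = 0.


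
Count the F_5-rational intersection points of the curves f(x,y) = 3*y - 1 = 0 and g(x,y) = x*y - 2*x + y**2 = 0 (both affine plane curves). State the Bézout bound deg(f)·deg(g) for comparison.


Common zeros: ∅; count = 0; Bézout bound = 2.

deg(f) = 1, deg(g) = 2, so Bézout bound = 2.
Scan x ∈ F_5. For each x, list the y ∈ F_5 with f(x, y) ≡ 0 and those with g(x, y) ≡ 0 (mod 5); the common zeros in that column are the intersection.
  x = 0: f ≡ 0 at y ∈ {2}; g ≡ 0 at y ∈ {0}; common: ∅.
  x = 1: f ≡ 0 at y ∈ {2}; g ≡ 0 at y ∈ {1, 3}; common: ∅.
  x = 2: f ≡ 0 at y ∈ {2}; g ≡ 0 at y ∈ {4}; common: ∅.
  x = 3: f ≡ 0 at y ∈ {2}; g ≡ 0 at y ∈ ∅; common: ∅.
  x = 4: f ≡ 0 at y ∈ {2}; g ≡ 0 at y ∈ ∅; common: ∅.
Collecting: common zeros = ∅, so the count is 0.
Comparison with the Bézout bound: 0 ≤ 2 = deg(f)·deg(g), as expected for curves with no common component (the affine F_5-count falls short of the bound because intersections may lie at infinity, over extension fields, or carry multiplicity).


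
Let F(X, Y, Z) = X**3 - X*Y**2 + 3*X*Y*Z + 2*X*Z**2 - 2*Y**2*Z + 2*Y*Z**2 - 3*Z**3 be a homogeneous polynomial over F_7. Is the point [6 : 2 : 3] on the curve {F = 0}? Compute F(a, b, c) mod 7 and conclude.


F(6,2,3) ≡ 3 (mod 7); P is NOT on the curve.

Evaluate F(6, 2, 3) term-by-term (mod 7).
  X**3 ↦ 1·216·1·1 = 216
  -X*Y**2 ↦ -1·6·4·1 = -24
  3*X*Y*Z ↦ 3·6·2·3 = 108
  2*X*Z**2 ↦ 2·6·1·9 = 108
  -2*Y**2*Z ↦ -2·1·4·3 = -24
  2*Y*Z**2 ↦ 2·1·2·9 = 36
  -3*Z**3 ↦ -3·1·1·27 = -81
Sum: F(6, 2, 3) = (216) + (-24) + (108) + (108) + (-24) + (36) + (-81) = 339.
Reducing mod 7: 339 ≡ 3 (mod 7).
Since F(a, b, c) ≡ 3 ≠ 0 (mod 7), P does NOT lie on the curve.


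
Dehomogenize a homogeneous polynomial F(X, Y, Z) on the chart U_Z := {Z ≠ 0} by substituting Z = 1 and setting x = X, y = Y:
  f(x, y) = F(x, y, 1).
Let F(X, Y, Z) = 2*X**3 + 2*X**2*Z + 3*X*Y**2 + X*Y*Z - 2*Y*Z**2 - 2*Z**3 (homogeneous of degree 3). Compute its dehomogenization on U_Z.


f(x, y) = 2*x**3 + 2*x**2 + 3*x*y**2 + x*y - 2*y - 2

On U_Z we set Z = 1. Each monomial c·X^i·Y^j·Z^k in F becomes c·x^i·y^j·1^k = c·x^i·y^j.
Substituting Z = 1: F(X, Y, 1) = 2*x**3 + 2*x**2 + 3*x*y**2 + x*y - 2*y - 2.
Note: deg(f) ≤ deg(F) = 3; strict inequality happens when F is divisible by Z (lost terms).


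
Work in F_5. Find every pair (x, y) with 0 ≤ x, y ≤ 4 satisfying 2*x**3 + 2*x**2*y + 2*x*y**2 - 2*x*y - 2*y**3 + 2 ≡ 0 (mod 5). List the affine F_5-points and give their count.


Affine F_5-points: {(0, 1), (2, 4), (4, 0), (4, 1), (4, 3)}; count = 5.

For each of the 25 pairs (x, y) ∈ F_5², evaluate f(x, y) mod 5. Record the zeros.
  x = 0: [0↦2, 1↦0, 2↦1, 3↦3, 4↦4]  zeros at y ∈ {1}
  x = 1: [0↦4, 1↦4, 2↦1, 3↦3, 4↦3]  zeros at y ∈ ∅
  x = 2: [0↦3, 1↦4, 2↦1, 3↦2, 4↦0]  zeros at y ∈ {4}
  x = 3: [0↦1, 1↦2, 2↦3, 3↦2, 4↦2]  zeros at y ∈ ∅
  x = 4: [0↦0, 1↦0, 2↦4, 3↦0, 4↦1]  zeros at y ∈ {0, 1, 3}
Collecting zeros: affine points = {(0, 1), (2, 4), (4, 0), (4, 1), (4, 3)}.
Total count |C(F_5)_aff| = 5.


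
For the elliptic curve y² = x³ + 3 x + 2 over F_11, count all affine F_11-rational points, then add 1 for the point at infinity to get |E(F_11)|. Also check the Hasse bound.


Affine points = {(2, 4), (2, 7), (3, 4), (3, 7), (4, 1), (4, 10), (6, 4), (6, 7), (7, 5), (7, 6), (10, 3), (10, 8)}; affine count = 12; |E(F_11)| = 13.

Discriminant check: Δ ∝ 4a³ + 27b² = 4·3³ + 27·2² = 4·27 + 27·4 ≡ 7 (mod 11). Nonzero ⇒ E is nonsingular.
For each x ∈ F_11, compute rhs = x³ + 3·x + 2 mod 11, then count y ∈ F_11 with y² ≡ rhs.
  x = 0: rhs = 2, matching y values: none (0 points).
  x = 1: rhs = 6, matching y values: none (0 points).
  x = 2: rhs = 5, matching y values: 4, 7 (2 points).
  x = 3: rhs = 5, matching y values: 4, 7 (2 points).
  x = 4: rhs = 1, matching y values: 1, 10 (2 points).
  x = 5: rhs = 10, matching y values: none (0 points).
  x = 6: rhs = 5, matching y values: 4, 7 (2 points).
  x = 7: rhs = 3, matching y values: 5, 6 (2 points).
  x = 8: rhs = 10, matching y values: none (0 points).
  x = 9: rhs = 10, matching y values: none (0 points).
  x = 10: rhs = 9, matching y values: 3, 8 (2 points).
Total affine count: 12.
Full point count |E(F_11)| = 12 + 1 = 13.
Hasse bound: |13 − (11+1)| = |1| = 1 ≤ 2√11 ≈ 6.6332 ✓.


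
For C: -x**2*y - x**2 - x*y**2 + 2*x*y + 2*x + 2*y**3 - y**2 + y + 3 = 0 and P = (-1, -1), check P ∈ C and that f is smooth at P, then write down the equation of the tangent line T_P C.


Tangent line at P: -x + 4*y + 3 = 0.

Step 1: f(-1, -1) = 0, so P lies on C.
Step 2: partial derivatives
  f_x(x, y) = -2*x*y - 2*x - y**2 + 2*y + 2, f_y(x, y) = -x**2 - 2*x*y + 2*x + 6*y**2 - 2*y + 1.
  f_x(P) = -1, f_y(P) = 4 (gradient nonzero, so P is smooth).
Step 3: tangent line at P: -1·(x − -1) + 4·(y − -1) = 0.
Expanding: -x + 4*y + 3 = 0.


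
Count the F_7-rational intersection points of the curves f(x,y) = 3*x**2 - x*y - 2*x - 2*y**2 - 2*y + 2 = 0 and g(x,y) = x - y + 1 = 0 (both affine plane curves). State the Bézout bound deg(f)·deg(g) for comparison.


Common zeros: {(6, 0)}; count = 1; Bézout bound = 2.

deg(f) = 2, deg(g) = 1, so Bézout bound = 2.
Scan x ∈ F_7. For each x, list the y ∈ F_7 with f(x, y) ≡ 0 and those with g(x, y) ≡ 0 (mod 7); the common zeros in that column are the intersection.
  x = 0: f ≡ 0 at y ∈ ∅; g ≡ 0 at y ∈ {1}; common: ∅.
  x = 1: f ≡ 0 at y ∈ ∅; g ≡ 0 at y ∈ {2}; common: ∅.
  x = 2: f ≡ 0 at y ∈ ∅; g ≡ 0 at y ∈ {3}; common: ∅.
  x = 3: f ≡ 0 at y ∈ ∅; g ≡ 0 at y ∈ {4}; common: ∅.
  x = 4: f ≡ 0 at y ∈ {0, 4}; g ≡ 0 at y ∈ {5}; common: ∅.
  x = 5: f ≡ 0 at y ∈ {3, 4}; g ≡ 0 at y ∈ {6}; common: ∅.
  x = 6: f ≡ 0 at y ∈ {0, 3}; g ≡ 0 at y ∈ {0}; common: {0}.
Collecting: common zeros = {(6, 0)}, so the count is 1.
Comparison with the Bézout bound: 1 ≤ 2 = deg(f)·deg(g), as expected for curves with no common component (the affine F_7-count falls short of the bound because intersections may lie at infinity, over extension fields, or carry multiplicity).


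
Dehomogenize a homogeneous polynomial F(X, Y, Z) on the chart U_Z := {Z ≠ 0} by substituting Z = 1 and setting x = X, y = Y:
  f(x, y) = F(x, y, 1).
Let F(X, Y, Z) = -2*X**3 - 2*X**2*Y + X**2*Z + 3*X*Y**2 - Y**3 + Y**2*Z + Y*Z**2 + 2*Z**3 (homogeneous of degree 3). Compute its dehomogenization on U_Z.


f(x, y) = -2*x**3 - 2*x**2*y + x**2 + 3*x*y**2 - y**3 + y**2 + y + 2

On U_Z we set Z = 1. Each monomial c·X^i·Y^j·Z^k in F becomes c·x^i·y^j·1^k = c·x^i·y^j.
Substituting Z = 1: F(X, Y, 1) = -2*x**3 - 2*x**2*y + x**2 + 3*x*y**2 - y**3 + y**2 + y + 2.
Note: deg(f) ≤ deg(F) = 3; strict inequality happens when F is divisible by Z (lost terms).


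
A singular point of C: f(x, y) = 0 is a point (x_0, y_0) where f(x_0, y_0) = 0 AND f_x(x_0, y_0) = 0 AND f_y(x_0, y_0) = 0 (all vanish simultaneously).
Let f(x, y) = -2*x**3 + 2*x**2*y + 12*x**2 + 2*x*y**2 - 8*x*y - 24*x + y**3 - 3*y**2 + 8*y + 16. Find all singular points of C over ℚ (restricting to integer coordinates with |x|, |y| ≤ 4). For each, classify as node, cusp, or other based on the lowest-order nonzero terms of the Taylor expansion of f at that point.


Singular points: {(2, 0)}; classification: cusp.

Compute partial derivatives:
  f_x = -6*x**2 + 4*x*y + 24*x + 2*y**2 - 8*y - 24.
  f_y = 2*x**2 + 4*x*y - 8*x + 3*y**2 - 6*y + 8.
Scan x_0 ∈ {−4, ..., 4}. For each x_0, f_y(x_0, y) is a polynomial in y; find its integer roots y ∈ {−4, ..., 4}, then test f_x and f at those candidates.
  x = -4: f_y(-4, y) = 3*y**2 - 22*y + 72; no integer root y with |y| ≤ 4.
  x = -3: f_y(-3, y) = 3*y**2 - 18*y + 50; no integer root y with |y| ≤ 4.
  x = -2: f_y(-2, y) = 3*y**2 - 14*y + 32; no integer root y with |y| ≤ 4.
  x = -1: f_y(-1, y) = 3*y**2 - 10*y + 18; no integer root y with |y| ≤ 4.
  x = 0: f_y(0, y) = 3*y**2 - 6*y + 8; no integer root y with |y| ≤ 4.
  x = 1: f_y(1, y) = 3*y**2 - 2*y + 2; no integer root y with |y| ≤ 4.
  x = 2: f_y(2, y) = 3*y**2 + 2*y; vanishes at y ∈ {0}. (2, 0): f_x = 0, f = 0 — SINGULAR.
  x = 3: f_y(3, y) = 3*y**2 + 6*y + 2; no integer root y with |y| ≤ 4.
  x = 4: f_y(4, y) = 3*y**2 + 10*y + 8; vanishes at y ∈ {-2}. (4, -2): f_x = -32 ≠ 0.
Only singular point on the grid: (2, 0).
Classify: substitute x = 2 + u, y = 0 + v and expand: f = -2*u**3 + 2*u**2*v + 2*u*v**2 + v**3 + v**2.
No constant or linear terms (consistent with a singular point). Quadratic part: v**2. Cubic part: -2*u**3 + 2*u**2*v + 2*u*v**2 + v**3.
The quadratic part v**2 is a perfect square, so there is a single (double) tangent line v = 0, i.e. y = 0. Restricting the cubic part to that line (v = 0) leaves -2*u**3 ≠ 0, so f is not divisible by v and the branch is v² ≈ 2*u**3 to lowest order — this is a cusp.
Classification: cusp.


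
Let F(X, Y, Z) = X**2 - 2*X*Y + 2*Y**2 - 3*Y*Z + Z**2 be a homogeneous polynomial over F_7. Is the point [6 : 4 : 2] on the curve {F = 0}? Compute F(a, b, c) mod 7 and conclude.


F(6,4,2) ≡ 0 (mod 7); P is on the curve.

Evaluate F(6, 4, 2) term-by-term (mod 7).
  X**2 ↦ 1·36·1·1 = 36
  -2*X*Y ↦ -2·6·4·1 = -48
  2*Y**2 ↦ 2·1·16·1 = 32
  -3*Y*Z ↦ -3·1·4·2 = -24
  Z**2 ↦ 1·1·1·4 = 4
Sum: F(6, 4, 2) = (36) + (-48) + (32) + (-24) + (4) = 0.
Reducing mod 7: 0 ≡ 0 (mod 7).
Since F(a, b, c) ≡ 0 (mod 7), P lies on the curve.


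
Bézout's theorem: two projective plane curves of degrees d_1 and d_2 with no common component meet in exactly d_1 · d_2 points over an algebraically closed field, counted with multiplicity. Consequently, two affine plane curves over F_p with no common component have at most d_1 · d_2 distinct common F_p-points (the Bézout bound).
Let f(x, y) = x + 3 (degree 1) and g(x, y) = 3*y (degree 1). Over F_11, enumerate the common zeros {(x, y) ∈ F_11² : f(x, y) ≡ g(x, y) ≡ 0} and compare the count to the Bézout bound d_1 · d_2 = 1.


Common zeros: {(8, 0)}; count = 1; Bézout bound = 1.

deg(f) = 1, deg(g) = 1, so Bézout bound = 1.
Scan x ∈ F_11. For each x, list the y ∈ F_11 with f(x, y) ≡ 0 and those with g(x, y) ≡ 0 (mod 11); the common zeros in that column are the intersection.
  x = 0: f ≡ 0 at y ∈ ∅; g ≡ 0 at y ∈ {0}; common: ∅.
  x = 1: f ≡ 0 at y ∈ ∅; g ≡ 0 at y ∈ {0}; common: ∅.
  x = 2: f ≡ 0 at y ∈ ∅; g ≡ 0 at y ∈ {0}; common: ∅.
  x = 3: f ≡ 0 at y ∈ ∅; g ≡ 0 at y ∈ {0}; common: ∅.
  x = 4: f ≡ 0 at y ∈ ∅; g ≡ 0 at y ∈ {0}; common: ∅.
  x = 5: f ≡ 0 at y ∈ ∅; g ≡ 0 at y ∈ {0}; common: ∅.
  x = 6: f ≡ 0 at y ∈ ∅; g ≡ 0 at y ∈ {0}; common: ∅.
  x = 7: f ≡ 0 at y ∈ ∅; g ≡ 0 at y ∈ {0}; common: ∅.
  x = 8: f ≡ 0 at y ∈ {0, 1, 2, 3, 4, 5, 6, 7, 8, 9, 10}; g ≡ 0 at y ∈ {0}; common: {0}.
  x = 9: f ≡ 0 at y ∈ ∅; g ≡ 0 at y ∈ {0}; common: ∅.
  x = 10: f ≡ 0 at y ∈ ∅; g ≡ 0 at y ∈ {0}; common: ∅.
Collecting: common zeros = {(8, 0)}, so the count is 1.
Comparison with the Bézout bound: 1 ≤ 1 = deg(f)·deg(g), as expected for curves with no common component (the bound is attained).


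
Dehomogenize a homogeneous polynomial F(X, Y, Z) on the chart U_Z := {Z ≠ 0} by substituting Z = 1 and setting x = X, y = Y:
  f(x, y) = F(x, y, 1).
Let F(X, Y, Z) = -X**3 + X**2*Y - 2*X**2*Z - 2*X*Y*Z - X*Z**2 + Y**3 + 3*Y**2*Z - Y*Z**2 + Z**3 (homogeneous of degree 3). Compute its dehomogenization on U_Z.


f(x, y) = -x**3 + x**2*y - 2*x**2 - 2*x*y - x + y**3 + 3*y**2 - y + 1

On U_Z we set Z = 1. Each monomial c·X^i·Y^j·Z^k in F becomes c·x^i·y^j·1^k = c·x^i·y^j.
Substituting Z = 1: F(X, Y, 1) = -x**3 + x**2*y - 2*x**2 - 2*x*y - x + y**3 + 3*y**2 - y + 1.
Note: deg(f) ≤ deg(F) = 3; strict inequality happens when F is divisible by Z (lost terms).


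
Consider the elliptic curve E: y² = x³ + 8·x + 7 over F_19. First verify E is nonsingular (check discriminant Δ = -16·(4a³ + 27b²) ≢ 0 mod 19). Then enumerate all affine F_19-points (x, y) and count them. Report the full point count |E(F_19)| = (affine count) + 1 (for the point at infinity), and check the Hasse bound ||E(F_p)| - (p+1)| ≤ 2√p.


Affine points = {(0, 8), (0, 11), (1, 4), (1, 15), (3, 1), (3, 18), (5, 1), (5, 18), (6, 9), (6, 10), (7, 8), (7, 11), (10, 2), (10, 17), (11, 1), (11, 18), (12, 8), (12, 11), (13, 3), (13, 16), (15, 5), (15, 14), (18, 6), (18, 13)}; affine count = 24; |E(F_19)| = 25.

Discriminant check: Δ ∝ 4a³ + 27b² = 4·8³ + 27·7² = 4·512 + 27·49 ≡ 8 (mod 19). Nonzero ⇒ E is nonsingular.
For each x ∈ F_19, compute rhs = x³ + 8·x + 7 mod 19, then count y ∈ F_19 with y² ≡ rhs.
  x = 0: rhs = 7, matching y values: 8, 11 (2 points).
  x = 1: rhs = 16, matching y values: 4, 15 (2 points).
  x = 2: rhs = 12, matching y values: none (0 points).
  x = 3: rhs = 1, matching y values: 1, 18 (2 points).
  x = 4: rhs = 8, matching y values: none (0 points).
  x = 5: rhs = 1, matching y values: 1, 18 (2 points).
  x = 6: rhs = 5, matching y values: 9, 10 (2 points).
  x = 7: rhs = 7, matching y values: 8, 11 (2 points).
  x = 8: rhs = 13, matching y values: none (0 points).
  x = 9: rhs = 10, matching y values: none (0 points).
  x = 10: rhs = 4, matching y values: 2, 17 (2 points).
  x = 11: rhs = 1, matching y values: 1, 18 (2 points).
  x = 12: rhs = 7, matching y values: 8, 11 (2 points).
  x = 13: rhs = 9, matching y values: 3, 16 (2 points).
  x = 14: rhs = 13, matching y values: none (0 points).
  x = 15: rhs = 6, matching y values: 5, 14 (2 points).
  x = 16: rhs = 13, matching y values: none (0 points).
  x = 17: rhs = 2, matching y values: none (0 points).
  x = 18: rhs = 17, matching y values: 6, 13 (2 points).
Total affine count: 24.
Full point count |E(F_19)| = 24 + 1 = 25.
Hasse bound: |25 − (19+1)| = |5| = 5 ≤ 2√19 ≈ 8.7178 ✓.


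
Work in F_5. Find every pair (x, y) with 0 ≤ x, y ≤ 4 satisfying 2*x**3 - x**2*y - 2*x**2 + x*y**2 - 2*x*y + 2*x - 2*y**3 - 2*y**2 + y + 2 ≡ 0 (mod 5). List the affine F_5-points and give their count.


Affine F_5-points: {(0, 2), (1, 2), (1, 3), (2, 1)}; count = 4.

For each of the 25 pairs (x, y) ∈ F_5², evaluate f(x, y) mod 5. Record the zeros.
  x = 0: [0↦2, 1↦4, 2↦0, 3↦3, 4↦1]  zeros at y ∈ {2}
  x = 1: [0↦4, 1↦4, 2↦0, 3↦0, 4↦2]  zeros at y ∈ {2, 3}
  x = 2: [0↦4, 1↦0, 2↦4, 3↦4, 4↦3]  zeros at y ∈ {1}
  x = 3: [0↦4, 1↦4, 2↦4, 3↦2, 4↦1]  zeros at y ∈ ∅
  x = 4: [0↦1, 1↦3, 2↦2, 3↦1, 4↦3]  zeros at y ∈ ∅
Collecting zeros: affine points = {(0, 2), (1, 2), (1, 3), (2, 1)}.
Total count |C(F_5)_aff| = 4.


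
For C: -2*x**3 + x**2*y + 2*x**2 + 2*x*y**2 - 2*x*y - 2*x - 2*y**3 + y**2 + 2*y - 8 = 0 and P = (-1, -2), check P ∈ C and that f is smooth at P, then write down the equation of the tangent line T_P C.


Tangent line at P: 4*x - 15*y - 26 = 0.

Step 1: f(-1, -2) = 0, so P lies on C.
Step 2: partial derivatives
  f_x(x, y) = -6*x**2 + 2*x*y + 4*x + 2*y**2 - 2*y - 2, f_y(x, y) = x**2 + 4*x*y - 2*x - 6*y**2 + 2*y + 2.
  f_x(P) = 4, f_y(P) = -15 (gradient nonzero, so P is smooth).
Step 3: tangent line at P: 4·(x − -1) + -15·(y − -2) = 0.
Expanding: 4*x - 15*y - 26 = 0.


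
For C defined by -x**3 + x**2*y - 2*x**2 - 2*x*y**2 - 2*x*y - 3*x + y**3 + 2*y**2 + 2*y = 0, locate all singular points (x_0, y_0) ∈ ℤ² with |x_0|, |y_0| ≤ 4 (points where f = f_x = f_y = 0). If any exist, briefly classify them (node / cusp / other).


Singular points: {(-1, -1)}; classification: cusp.

Compute partial derivatives:
  f_x = -3*x**2 + 2*x*y - 4*x - 2*y**2 - 2*y - 3.
  f_y = x**2 - 4*x*y - 2*x + 3*y**2 + 4*y + 2.
Scan x_0 ∈ {−4, ..., 4}. For each x_0, f_y(x_0, y) is a polynomial in y; find its integer roots y ∈ {−4, ..., 4}, then test f_x and f at those candidates.
  x = -4: f_y(-4, y) = 3*y**2 + 20*y + 26; no integer root y with |y| ≤ 4.
  x = -3: f_y(-3, y) = 3*y**2 + 16*y + 17; no integer root y with |y| ≤ 4.
  x = -2: f_y(-2, y) = 3*y**2 + 12*y + 10; no integer root y with |y| ≤ 4.
  x = -1: f_y(-1, y) = 3*y**2 + 8*y + 5; vanishes at y ∈ {-1}. (-1, -1): f_x = 0, f = 0 — SINGULAR.
  x = 0: f_y(0, y) = 3*y**2 + 4*y + 2; no integer root y with |y| ≤ 4.
  x = 1: f_y(1, y) = 3*y**2 + 1; no integer root y with |y| ≤ 4.
  x = 2: f_y(2, y) = 3*y**2 - 4*y + 2; no integer root y with |y| ≤ 4.
  x = 3: f_y(3, y) = 3*y**2 - 8*y + 5; vanishes at y ∈ {1}. (3, 1): f_x = -40 ≠ 0.
  x = 4: f_y(4, y) = 3*y**2 - 12*y + 10; no integer root y with |y| ≤ 4.
Only singular point on the grid: (-1, -1).
Classify: substitute x = -1 + u, y = -1 + v and expand: f = -u**3 + u**2*v - 2*u*v**2 + v**3 + v**2.
No constant or linear terms (consistent with a singular point). Quadratic part: v**2. Cubic part: -u**3 + u**2*v - 2*u*v**2 + v**3.
The quadratic part v**2 is a perfect square, so there is a single (double) tangent line v = 0, i.e. y = -1. Restricting the cubic part to that line (v = 0) leaves -u**3 ≠ 0, so f is not divisible by v and the branch is v² ≈ u**3 to lowest order — this is a cusp.
Classification: cusp.


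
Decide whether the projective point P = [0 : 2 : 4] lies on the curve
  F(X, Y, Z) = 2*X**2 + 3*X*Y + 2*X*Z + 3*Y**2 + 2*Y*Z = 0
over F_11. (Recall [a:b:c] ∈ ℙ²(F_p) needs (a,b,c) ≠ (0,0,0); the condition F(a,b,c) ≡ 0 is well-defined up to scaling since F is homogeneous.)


F(0,2,4) ≡ 6 (mod 11); P is NOT on the curve.

Evaluate F(0, 2, 4) term-by-term (mod 11).
  2*X**2 ↦ 2·0·1·1 = 0
  3*X*Y ↦ 3·0·2·1 = 0
  2*X*Z ↦ 2·0·1·4 = 0
  3*Y**2 ↦ 3·1·4·1 = 12
  2*Y*Z ↦ 2·1·2·4 = 16
Sum: F(0, 2, 4) = (0) + (0) + (0) + (12) + (16) = 28.
Reducing mod 11: 28 ≡ 6 (mod 11).
Since F(a, b, c) ≡ 6 ≠ 0 (mod 11), P does NOT lie on the curve.


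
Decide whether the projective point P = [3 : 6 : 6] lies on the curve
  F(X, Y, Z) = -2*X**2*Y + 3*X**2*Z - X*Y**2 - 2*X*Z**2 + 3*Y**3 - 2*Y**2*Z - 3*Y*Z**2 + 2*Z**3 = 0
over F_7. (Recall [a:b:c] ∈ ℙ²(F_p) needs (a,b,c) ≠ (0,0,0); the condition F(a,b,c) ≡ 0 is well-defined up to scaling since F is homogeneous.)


F(3,6,6) ≡ 3 (mod 7); P is NOT on the curve.

Evaluate F(3, 6, 6) term-by-term (mod 7).
  -2*X**2*Y ↦ -2·9·6·1 = -108
  3*X**2*Z ↦ 3·9·1·6 = 162
  -X*Y**2 ↦ -1·3·36·1 = -108
  -2*X*Z**2 ↦ -2·3·1·36 = -216
  3*Y**3 ↦ 3·1·216·1 = 648
  -2*Y**2*Z ↦ -2·1·36·6 = -432
  -3*Y*Z**2 ↦ -3·1·6·36 = -648
  2*Z**3 ↦ 2·1·1·216 = 432
Sum: F(3, 6, 6) = (-108) + (162) + (-108) + (-216) + (648) + (-432) + (-648) + (432) = -270.
Reducing mod 7: -270 ≡ 3 (mod 7).
Since F(a, b, c) ≡ 3 ≠ 0 (mod 7), P does NOT lie on the curve.


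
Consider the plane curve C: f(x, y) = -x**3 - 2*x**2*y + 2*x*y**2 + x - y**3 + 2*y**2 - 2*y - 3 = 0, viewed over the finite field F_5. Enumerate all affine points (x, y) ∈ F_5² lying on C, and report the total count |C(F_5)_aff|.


Affine F_5-points: {(3, 1)}; count = 1.

For each of the 25 pairs (x, y) ∈ F_5², evaluate f(x, y) mod 5. Record the zeros.
  x = 0: [0↦2, 1↦1, 2↦3, 3↦2, 4↦2]  zeros at y ∈ ∅
  x = 1: [0↦2, 1↦1, 2↦2, 3↦4, 4↦1]  zeros at y ∈ ∅
  x = 2: [0↦1, 1↦1, 2↦2, 3↦3, 4↦3]  zeros at y ∈ ∅
  x = 3: [0↦3, 1↦0, 2↦2, 3↦3, 4↦2]  zeros at y ∈ {1}
  x = 4: [0↦2, 1↦2, 2↦1, 3↦3, 4↦2]  zeros at y ∈ ∅
Collecting zeros: affine points = {(3, 1)}.
Total count |C(F_5)_aff| = 1.


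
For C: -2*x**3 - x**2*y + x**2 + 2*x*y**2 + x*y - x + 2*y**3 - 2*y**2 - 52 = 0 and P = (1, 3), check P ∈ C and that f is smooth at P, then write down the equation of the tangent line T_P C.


Tangent line at P: 10*x + 54*y - 172 = 0.

Step 1: f(1, 3) = 0, so P lies on C.
Step 2: partial derivatives
  f_x(x, y) = -6*x**2 - 2*x*y + 2*x + 2*y**2 + y - 1, f_y(x, y) = -x**2 + 4*x*y + x + 6*y**2 - 4*y.
  f_x(P) = 10, f_y(P) = 54 (gradient nonzero, so P is smooth).
Step 3: tangent line at P: 10·(x − 1) + 54·(y − 3) = 0.
Expanding: 10*x + 54*y - 172 = 0.


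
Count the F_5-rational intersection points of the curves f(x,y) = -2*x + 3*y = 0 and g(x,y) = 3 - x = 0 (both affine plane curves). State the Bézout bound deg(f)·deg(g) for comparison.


Common zeros: {(3, 2)}; count = 1; Bézout bound = 1.

deg(f) = 1, deg(g) = 1, so Bézout bound = 1.
Scan x ∈ F_5. For each x, list the y ∈ F_5 with f(x, y) ≡ 0 and those with g(x, y) ≡ 0 (mod 5); the common zeros in that column are the intersection.
  x = 0: f ≡ 0 at y ∈ {0}; g ≡ 0 at y ∈ ∅; common: ∅.
  x = 1: f ≡ 0 at y ∈ {4}; g ≡ 0 at y ∈ ∅; common: ∅.
  x = 2: f ≡ 0 at y ∈ {3}; g ≡ 0 at y ∈ ∅; common: ∅.
  x = 3: f ≡ 0 at y ∈ {2}; g ≡ 0 at y ∈ {0, 1, 2, 3, 4}; common: {2}.
  x = 4: f ≡ 0 at y ∈ {1}; g ≡ 0 at y ∈ ∅; common: ∅.
Collecting: common zeros = {(3, 2)}, so the count is 1.
Comparison with the Bézout bound: 1 ≤ 1 = deg(f)·deg(g), as expected for curves with no common component (the bound is attained).


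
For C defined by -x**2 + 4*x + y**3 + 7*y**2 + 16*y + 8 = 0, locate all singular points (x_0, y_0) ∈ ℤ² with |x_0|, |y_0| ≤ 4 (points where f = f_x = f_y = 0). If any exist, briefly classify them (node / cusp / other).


Singular points: {(2, -2)}; classification: node.

Compute partial derivatives:
  f_x = 4 - 2*x.
  f_y = 3*y**2 + 14*y + 16.
Scan x_0 ∈ {−4, ..., 4}. For each x_0, f_y(x_0, y) is a polynomial in y; find its integer roots y ∈ {−4, ..., 4}, then test f_x and f at those candidates.
  x = -4: f_y(-4, y) = 3*y**2 + 14*y + 16; vanishes at y ∈ {-2}. (-4, -2): f_x = 12 ≠ 0.
  x = -3: f_y(-3, y) = 3*y**2 + 14*y + 16; vanishes at y ∈ {-2}. (-3, -2): f_x = 10 ≠ 0.
  x = -2: f_y(-2, y) = 3*y**2 + 14*y + 16; vanishes at y ∈ {-2}. (-2, -2): f_x = 8 ≠ 0.
  x = -1: f_y(-1, y) = 3*y**2 + 14*y + 16; vanishes at y ∈ {-2}. (-1, -2): f_x = 6 ≠ 0.
  x = 0: f_y(0, y) = 3*y**2 + 14*y + 16; vanishes at y ∈ {-2}. (0, -2): f_x = 4 ≠ 0.
  x = 1: f_y(1, y) = 3*y**2 + 14*y + 16; vanishes at y ∈ {-2}. (1, -2): f_x = 2 ≠ 0.
  x = 2: f_y(2, y) = 3*y**2 + 14*y + 16; vanishes at y ∈ {-2}. (2, -2): f_x = 0, f = 0 — SINGULAR.
  x = 3: f_y(3, y) = 3*y**2 + 14*y + 16; vanishes at y ∈ {-2}. (3, -2): f_x = -2 ≠ 0.
  x = 4: f_y(4, y) = 3*y**2 + 14*y + 16; vanishes at y ∈ {-2}. (4, -2): f_x = -4 ≠ 0.
Only singular point on the grid: (2, -2).
Classify: substitute x = 2 + u, y = -2 + v and expand: f = -u**2 + v**3 + v**2.
No constant or linear terms (consistent with a singular point). Quadratic part: -u**2 + v**2. Cubic part: v**3.
The quadratic part v**2 - u**2 = (v − u)(v + u) splits into two distinct linear factors, so there are two distinct tangent lines y − -2 = ±(x − 2) — this is a node (ordinary double point).
Classification: node.


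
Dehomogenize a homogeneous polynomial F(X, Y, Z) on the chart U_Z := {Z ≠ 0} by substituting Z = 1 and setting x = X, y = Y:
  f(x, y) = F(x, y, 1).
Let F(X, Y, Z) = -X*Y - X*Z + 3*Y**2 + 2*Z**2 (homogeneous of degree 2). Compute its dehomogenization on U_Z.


f(x, y) = -x*y - x + 3*y**2 + 2

On U_Z we set Z = 1. Each monomial c·X^i·Y^j·Z^k in F becomes c·x^i·y^j·1^k = c·x^i·y^j.
Substituting Z = 1: F(X, Y, 1) = -x*y - x + 3*y**2 + 2.
Note: deg(f) ≤ deg(F) = 2; strict inequality happens when F is divisible by Z (lost terms).


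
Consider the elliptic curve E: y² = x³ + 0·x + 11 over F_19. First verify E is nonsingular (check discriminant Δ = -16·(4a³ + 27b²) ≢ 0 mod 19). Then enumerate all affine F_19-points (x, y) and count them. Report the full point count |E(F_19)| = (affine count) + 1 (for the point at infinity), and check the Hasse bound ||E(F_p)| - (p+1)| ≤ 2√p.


Affine points = {(0, 7), (0, 12), (2, 0), (3, 0), (10, 2), (10, 17), (13, 2), (13, 17), (14, 0), (15, 2), (15, 17)}; affine count = 11; |E(F_19)| = 12.

Discriminant check: Δ ∝ 4a³ + 27b² = 4·0³ + 27·11² = 4·0 + 27·121 ≡ 18 (mod 19). Nonzero ⇒ E is nonsingular.
For each x ∈ F_19, compute rhs = x³ + 0·x + 11 mod 19, then count y ∈ F_19 with y² ≡ rhs.
  x = 0: rhs = 11, matching y values: 7, 12 (2 points).
  x = 1: rhs = 12, matching y values: none (0 points).
  x = 2: rhs = 0, matching y values: 0 (1 points).
  x = 3: rhs = 0, matching y values: 0 (1 points).
  x = 4: rhs = 18, matching y values: none (0 points).
  x = 5: rhs = 3, matching y values: none (0 points).
  x = 6: rhs = 18, matching y values: none (0 points).
  x = 7: rhs = 12, matching y values: none (0 points).
  x = 8: rhs = 10, matching y values: none (0 points).
  x = 9: rhs = 18, matching y values: none (0 points).
  x = 10: rhs = 4, matching y values: 2, 17 (2 points).
  x = 11: rhs = 12, matching y values: none (0 points).
  x = 12: rhs = 10, matching y values: none (0 points).
  x = 13: rhs = 4, matching y values: 2, 17 (2 points).
  x = 14: rhs = 0, matching y values: 0 (1 points).
  x = 15: rhs = 4, matching y values: 2, 17 (2 points).
  x = 16: rhs = 3, matching y values: none (0 points).
  x = 17: rhs = 3, matching y values: none (0 points).
  x = 18: rhs = 10, matching y values: none (0 points).
Total affine count: 11.
Full point count |E(F_19)| = 11 + 1 = 12.
Hasse bound: |12 − (19+1)| = |-8| = 8 ≤ 2√19 ≈ 8.7178 ✓.


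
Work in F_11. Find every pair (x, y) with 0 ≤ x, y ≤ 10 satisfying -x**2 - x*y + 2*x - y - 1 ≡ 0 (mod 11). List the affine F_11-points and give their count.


Affine F_11-points: {(0, 10), (1, 0), (2, 7), (3, 10), (4, 7), (5, 1), (6, 9), (7, 1), (8, 8), (9, 9)}; count = 10.

For each of the 121 pairs (x, y) ∈ F_11², evaluate f(x, y) mod 11. Record the zeros.
  x = 0: [0↦10, 1↦9, 2↦8, 3↦7, 4↦6, 5↦5, 6↦4, 7↦3, 8↦2, 9↦1, 10↦0]  zeros at y ∈ {10}
  x = 1: [0↦0, 1↦9, 2↦7, 3↦5, 4↦3, 5↦1, 6↦10, 7↦8, 8↦6, 9↦4, 10↦2]  zeros at y ∈ {0}
  x = 2: [0↦10, 1↦7, 2↦4, 3↦1, 4↦9, 5↦6, 6↦3, 7↦0, 8↦8, 9↦5, 10↦2]  zeros at y ∈ {7}
  x = 3: [0↦7, 1↦3, 2↦10, 3↦6, 4↦2, 5↦9, 6↦5, 7↦1, 8↦8, 9↦4, 10↦0]  zeros at y ∈ {10}
  x = 4: [0↦2, 1↦8, 2↦3, 3↦9, 4↦4, 5↦10, 6↦5, 7↦0, 8↦6, 9↦1, 10↦7]  zeros at y ∈ {7}
  x = 5: [0↦6, 1↦0, 2↦5, 3↦10, 4↦4, 5↦9, 6↦3, 7↦8, 8↦2, 9↦7, 10↦1]  zeros at y ∈ {1}
  x = 6: [0↦8, 1↦1, 2↦5, 3↦9, 4↦2, 5↦6, 6↦10, 7↦3, 8↦7, 9↦0, 10↦4]  zeros at y ∈ {9}
  x = 7: [0↦8, 1↦0, 2↦3, 3↦6, 4↦9, 5↦1, 6↦4, 7↦7, 8↦10, 9↦2, 10↦5]  zeros at y ∈ {1}
  x = 8: [0↦6, 1↦8, 2↦10, 3↦1, 4↦3, 5↦5, 6↦7, 7↦9, 8↦0, 9↦2, 10↦4]  zeros at y ∈ {8}
  x = 9: [0↦2, 1↦3, 2↦4, 3↦5, 4↦6, 5↦7, 6↦8, 7↦9, 8↦10, 9↦0, 10↦1]  zeros at y ∈ {9}
  x = 10: [0↦7, 1↦7, 2↦7, 3↦7, 4↦7, 5↦7, 6↦7, 7↦7, 8↦7, 9↦7, 10↦7]  zeros at y ∈ ∅
Collecting zeros: affine points = {(0, 10), (1, 0), (2, 7), (3, 10), (4, 7), (5, 1), (6, 9), (7, 1), (8, 8), (9, 9)}.
Total count |C(F_11)_aff| = 10.


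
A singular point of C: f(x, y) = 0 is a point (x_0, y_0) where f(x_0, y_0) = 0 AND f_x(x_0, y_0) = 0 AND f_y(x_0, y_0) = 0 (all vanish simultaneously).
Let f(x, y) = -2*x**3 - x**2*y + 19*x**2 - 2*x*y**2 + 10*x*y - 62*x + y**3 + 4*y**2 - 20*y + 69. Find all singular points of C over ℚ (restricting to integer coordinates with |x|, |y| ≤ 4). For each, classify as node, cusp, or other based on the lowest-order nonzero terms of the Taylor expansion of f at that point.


Singular points: {(3, 1)}; classification: cusp.

Compute partial derivatives:
  f_x = -6*x**2 - 2*x*y + 38*x - 2*y**2 + 10*y - 62.
  f_y = -x**2 - 4*x*y + 10*x + 3*y**2 + 8*y - 20.
Scan x_0 ∈ {−4, ..., 4}. For each x_0, f_y(x_0, y) is a polynomial in y; find its integer roots y ∈ {−4, ..., 4}, then test f_x and f at those candidates.
  x = -4: f_y(-4, y) = 3*y**2 + 24*y - 76; no integer root y with |y| ≤ 4.
  x = -3: f_y(-3, y) = 3*y**2 + 20*y - 59; no integer root y with |y| ≤ 4.
  x = -2: f_y(-2, y) = 3*y**2 + 16*y - 44; vanishes at y ∈ {2}. (-2, 2): f_x = -142 ≠ 0.
  x = -1: f_y(-1, y) = 3*y**2 + 12*y - 31; no integer root y with |y| ≤ 4.
  x = 0: f_y(0, y) = 3*y**2 + 8*y - 20; no integer root y with |y| ≤ 4.
  x = 1: f_y(1, y) = 3*y**2 + 4*y - 11; no integer root y with |y| ≤ 4.
  x = 2: f_y(2, y) = 3*y**2 - 4; no integer root y with |y| ≤ 4.
  x = 3: f_y(3, y) = 3*y**2 - 4*y + 1; vanishes at y ∈ {1}. (3, 1): f_x = 0, f = 0 — SINGULAR.
  x = 4: f_y(4, y) = 3*y**2 - 8*y + 4; vanishes at y ∈ {2}. (4, 2): f_x = -10 ≠ 0.
Only singular point on the grid: (3, 1).
Classify: substitute x = 3 + u, y = 1 + v and expand: f = -2*u**3 - u**2*v - 2*u*v**2 + v**3 + v**2.
No constant or linear terms (consistent with a singular point). Quadratic part: v**2. Cubic part: -2*u**3 - u**2*v - 2*u*v**2 + v**3.
The quadratic part v**2 is a perfect square, so there is a single (double) tangent line v = 0, i.e. y = 1. Restricting the cubic part to that line (v = 0) leaves -2*u**3 ≠ 0, so f is not divisible by v and the branch is v² ≈ 2*u**3 to lowest order — this is a cusp.
Classification: cusp.


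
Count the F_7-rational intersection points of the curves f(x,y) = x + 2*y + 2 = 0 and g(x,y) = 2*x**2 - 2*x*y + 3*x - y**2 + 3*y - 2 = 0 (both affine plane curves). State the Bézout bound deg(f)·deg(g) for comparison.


Common zeros: {(3, 1), (5, 0)}; count = 2; Bézout bound = 2.

deg(f) = 1, deg(g) = 2, so Bézout bound = 2.
Scan x ∈ F_7. For each x, list the y ∈ F_7 with f(x, y) ≡ 0 and those with g(x, y) ≡ 0 (mod 7); the common zeros in that column are the intersection.
  x = 0: f ≡ 0 at y ∈ {6}; g ≡ 0 at y ∈ {1, 2}; common: ∅.
  x = 1: f ≡ 0 at y ∈ {2}; g ≡ 0 at y ∈ ∅; common: ∅.
  x = 2: f ≡ 0 at y ∈ {5}; g ≡ 0 at y ∈ {3}; common: ∅.
  x = 3: f ≡ 0 at y ∈ {1}; g ≡ 0 at y ∈ {1, 3}; common: {1}.
  x = 4: f ≡ 0 at y ∈ {4}; g ≡ 0 at y ∈ {0, 2}; common: ∅.
  x = 5: f ≡ 0 at y ∈ {0}; g ≡ 0 at y ∈ {0}; common: {0}.
  x = 6: f ≡ 0 at y ∈ {3}; g ≡ 0 at y ∈ ∅; common: ∅.
Collecting: common zeros = {(3, 1), (5, 0)}, so the count is 2.
Comparison with the Bézout bound: 2 ≤ 2 = deg(f)·deg(g), as expected for curves with no common component (the bound is attained).


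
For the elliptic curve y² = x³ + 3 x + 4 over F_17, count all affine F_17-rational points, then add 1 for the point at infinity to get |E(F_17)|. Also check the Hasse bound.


Affine points = {(0, 2), (0, 15), (1, 5), (1, 12), (2, 1), (2, 16), (5, 5), (5, 12), (6, 0), (8, 8), (8, 9), (11, 5), (11, 12), (12, 0), (13, 8), (13, 9), (14, 6), (14, 11), (16, 0)}; affine count = 19; |E(F_17)| = 20.

Discriminant check: Δ ∝ 4a³ + 27b² = 4·3³ + 27·4² = 4·27 + 27·16 ≡ 13 (mod 17). Nonzero ⇒ E is nonsingular.
For each x ∈ F_17, compute rhs = x³ + 3·x + 4 mod 17, then count y ∈ F_17 with y² ≡ rhs.
  x = 0: rhs = 4, matching y values: 2, 15 (2 points).
  x = 1: rhs = 8, matching y values: 5, 12 (2 points).
  x = 2: rhs = 1, matching y values: 1, 16 (2 points).
  x = 3: rhs = 6, matching y values: none (0 points).
  x = 4: rhs = 12, matching y values: none (0 points).
  x = 5: rhs = 8, matching y values: 5, 12 (2 points).
  x = 6: rhs = 0, matching y values: 0 (1 points).
  x = 7: rhs = 11, matching y values: none (0 points).
  x = 8: rhs = 13, matching y values: 8, 9 (2 points).
  x = 9: rhs = 12, matching y values: none (0 points).
  x = 10: rhs = 14, matching y values: none (0 points).
  x = 11: rhs = 8, matching y values: 5, 12 (2 points).
  x = 12: rhs = 0, matching y values: 0 (1 points).
  x = 13: rhs = 13, matching y values: 8, 9 (2 points).
  x = 14: rhs = 2, matching y values: 6, 11 (2 points).
  x = 15: rhs = 7, matching y values: none (0 points).
  x = 16: rhs = 0, matching y values: 0 (1 points).
Total affine count: 19.
Full point count |E(F_17)| = 19 + 1 = 20.
Hasse bound: |20 − (17+1)| = |2| = 2 ≤ 2√17 ≈ 8.2462 ✓.


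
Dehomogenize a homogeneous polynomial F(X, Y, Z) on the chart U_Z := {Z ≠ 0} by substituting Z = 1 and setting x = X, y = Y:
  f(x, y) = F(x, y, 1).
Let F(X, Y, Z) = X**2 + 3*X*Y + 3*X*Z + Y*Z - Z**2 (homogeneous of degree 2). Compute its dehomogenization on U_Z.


f(x, y) = x**2 + 3*x*y + 3*x + y - 1

On U_Z we set Z = 1. Each monomial c·X^i·Y^j·Z^k in F becomes c·x^i·y^j·1^k = c·x^i·y^j.
Substituting Z = 1: F(X, Y, 1) = x**2 + 3*x*y + 3*x + y - 1.
Note: deg(f) ≤ deg(F) = 2; strict inequality happens when F is divisible by Z (lost terms).


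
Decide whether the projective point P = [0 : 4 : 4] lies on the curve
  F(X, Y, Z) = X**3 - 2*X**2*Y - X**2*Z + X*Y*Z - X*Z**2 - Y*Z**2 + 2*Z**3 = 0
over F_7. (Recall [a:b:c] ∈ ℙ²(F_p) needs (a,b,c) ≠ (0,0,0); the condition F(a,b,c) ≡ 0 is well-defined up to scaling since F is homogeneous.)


F(0,4,4) ≡ 1 (mod 7); P is NOT on the curve.

Evaluate F(0, 4, 4) term-by-term (mod 7).
  X**3 ↦ 1·0·1·1 = 0
  -2*X**2*Y ↦ -2·0·4·1 = 0
  -X**2*Z ↦ -1·0·1·4 = 0
  X*Y*Z ↦ 1·0·4·4 = 0
  -X*Z**2 ↦ -1·0·1·16 = 0
  -Y*Z**2 ↦ -1·1·4·16 = -64
  2*Z**3 ↦ 2·1·1·64 = 128
Sum: F(0, 4, 4) = (0) + (0) + (0) + (0) + (0) + (-64) + (128) = 64.
Reducing mod 7: 64 ≡ 1 (mod 7).
Since F(a, b, c) ≡ 1 ≠ 0 (mod 7), P does NOT lie on the curve.


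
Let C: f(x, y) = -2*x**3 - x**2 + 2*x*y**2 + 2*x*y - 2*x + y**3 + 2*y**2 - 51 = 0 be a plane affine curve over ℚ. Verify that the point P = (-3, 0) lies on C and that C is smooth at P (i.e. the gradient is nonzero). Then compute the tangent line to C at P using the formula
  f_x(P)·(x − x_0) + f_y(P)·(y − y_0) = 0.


Tangent line at P: -50*x - 6*y - 150 = 0.

Step 1: f(-3, 0) = 0, so P lies on C.
Step 2: partial derivatives
  f_x(x, y) = -6*x**2 - 2*x + 2*y**2 + 2*y - 2, f_y(x, y) = 4*x*y + 2*x + 3*y**2 + 4*y.
  f_x(P) = -50, f_y(P) = -6 (gradient nonzero, so P is smooth).
Step 3: tangent line at P: -50·(x − -3) + -6·(y − 0) = 0.
Expanding: -50*x - 6*y - 150 = 0.


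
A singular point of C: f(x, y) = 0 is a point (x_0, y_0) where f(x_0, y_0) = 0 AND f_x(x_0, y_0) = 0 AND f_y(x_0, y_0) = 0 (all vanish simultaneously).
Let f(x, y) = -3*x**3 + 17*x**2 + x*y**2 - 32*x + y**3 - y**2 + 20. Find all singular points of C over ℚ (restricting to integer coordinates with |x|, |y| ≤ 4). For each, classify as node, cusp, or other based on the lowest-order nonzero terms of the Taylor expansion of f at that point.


Singular points: {(2, 0)}; classification: node.

Compute partial derivatives:
  f_x = -9*x**2 + 34*x + y**2 - 32.
  f_y = 2*x*y + 3*y**2 - 2*y.
Scan x_0 ∈ {−4, ..., 4}. For each x_0, f_y(x_0, y) is a polynomial in y; find its integer roots y ∈ {−4, ..., 4}, then test f_x and f at those candidates.
  x = -4: f_y(-4, y) = 3*y**2 - 10*y; vanishes at y ∈ {0}. (-4, 0): f_x = -312 ≠ 0.
  x = -3: f_y(-3, y) = 3*y**2 - 8*y; vanishes at y ∈ {0}. (-3, 0): f_x = -215 ≠ 0.
  x = -2: f_y(-2, y) = 3*y**2 - 6*y; vanishes at y ∈ {0, 2}. (-2, 0): f_x = -136 ≠ 0; (-2, 2): f_x = -132 ≠ 0.
  x = -1: f_y(-1, y) = 3*y**2 - 4*y; vanishes at y ∈ {0}. (-1, 0): f_x = -75 ≠ 0.
  x = 0: f_y(0, y) = 3*y**2 - 2*y; vanishes at y ∈ {0}. (0, 0): f_x = -32 ≠ 0.
  x = 1: f_y(1, y) = 3*y**2; vanishes at y ∈ {0}. (1, 0): f_x = -7 ≠ 0.
  x = 2: f_y(2, y) = 3*y**2 + 2*y; vanishes at y ∈ {0}. (2, 0): f_x = 0, f = 0 — SINGULAR.
  x = 3: f_y(3, y) = 3*y**2 + 4*y; vanishes at y ∈ {0}. (3, 0): f_x = -11 ≠ 0.
  x = 4: f_y(4, y) = 3*y**2 + 6*y; vanishes at y ∈ {-2, 0}. (4, -2): f_x = -36 ≠ 0; (4, 0): f_x = -40 ≠ 0.
Only singular point on the grid: (2, 0).
Classify: substitute x = 2 + u, y = 0 + v and expand: f = -3*u**3 - u**2 + u*v**2 + v**3 + v**2.
No constant or linear terms (consistent with a singular point). Quadratic part: -u**2 + v**2. Cubic part: -3*u**3 + u*v**2 + v**3.
The quadratic part v**2 - u**2 = (v − u)(v + u) splits into two distinct linear factors, so there are two distinct tangent lines y − 0 = ±(x − 2) — this is a node (ordinary double point).
Classification: node.
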